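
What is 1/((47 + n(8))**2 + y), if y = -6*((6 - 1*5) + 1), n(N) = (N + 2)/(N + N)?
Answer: 64/144393 ≈ 0.00044323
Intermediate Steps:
n(N) = (2 + N)/(2*N) (n(N) = (2 + N)/((2*N)) = (2 + N)*(1/(2*N)) = (2 + N)/(2*N))
y = -12 (y = -6*((6 - 5) + 1) = -6*(1 + 1) = -6*2 = -12)
1/((47 + n(8))**2 + y) = 1/((47 + (1/2)*(2 + 8)/8)**2 - 12) = 1/((47 + (1/2)*(1/8)*10)**2 - 12) = 1/((47 + 5/8)**2 - 12) = 1/((381/8)**2 - 12) = 1/(145161/64 - 12) = 1/(144393/64) = 64/144393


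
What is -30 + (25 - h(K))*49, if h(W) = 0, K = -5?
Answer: 1195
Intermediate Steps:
-30 + (25 - h(K))*49 = -30 + (25 - 1*0)*49 = -30 + (25 + 0)*49 = -30 + 25*49 = -30 + 1225 = 1195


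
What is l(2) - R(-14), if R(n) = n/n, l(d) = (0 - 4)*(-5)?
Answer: 19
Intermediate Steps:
l(d) = 20 (l(d) = -4*(-5) = 20)
R(n) = 1
l(2) - R(-14) = 20 - 1*1 = 20 - 1 = 19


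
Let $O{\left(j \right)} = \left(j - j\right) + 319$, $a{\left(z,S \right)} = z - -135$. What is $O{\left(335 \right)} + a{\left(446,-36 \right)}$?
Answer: $900$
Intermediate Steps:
$a{\left(z,S \right)} = 135 + z$ ($a{\left(z,S \right)} = z + 135 = 135 + z$)
$O{\left(j \right)} = 319$ ($O{\left(j \right)} = 0 + 319 = 319$)
$O{\left(335 \right)} + a{\left(446,-36 \right)} = 319 + \left(135 + 446\right) = 319 + 581 = 900$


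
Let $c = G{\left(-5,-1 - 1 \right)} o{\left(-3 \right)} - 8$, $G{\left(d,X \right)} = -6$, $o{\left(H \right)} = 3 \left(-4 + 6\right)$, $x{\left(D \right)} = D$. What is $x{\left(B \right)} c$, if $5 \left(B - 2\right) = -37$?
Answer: $\frac{1188}{5} \approx 237.6$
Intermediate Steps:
$B = - \frac{27}{5}$ ($B = 2 + \frac{1}{5} \left(-37\right) = 2 - \frac{37}{5} = - \frac{27}{5} \approx -5.4$)
$o{\left(H \right)} = 6$ ($o{\left(H \right)} = 3 \cdot 2 = 6$)
$c = -44$ ($c = \left(-6\right) 6 - 8 = -36 - 8 = -44$)
$x{\left(B \right)} c = \left(- \frac{27}{5}\right) \left(-44\right) = \frac{1188}{5}$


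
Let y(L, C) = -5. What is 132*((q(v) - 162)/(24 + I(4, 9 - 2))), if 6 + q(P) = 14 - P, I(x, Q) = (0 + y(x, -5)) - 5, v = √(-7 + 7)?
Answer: -1452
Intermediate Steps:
v = 0 (v = √0 = 0)
I(x, Q) = -10 (I(x, Q) = (0 - 5) - 5 = -5 - 5 = -10)
q(P) = 8 - P (q(P) = -6 + (14 - P) = 8 - P)
132*((q(v) - 162)/(24 + I(4, 9 - 2))) = 132*(((8 - 1*0) - 162)/(24 - 10)) = 132*(((8 + 0) - 162)/14) = 132*((8 - 162)*(1/14)) = 132*(-154*1/14) = 132*(-11) = -1452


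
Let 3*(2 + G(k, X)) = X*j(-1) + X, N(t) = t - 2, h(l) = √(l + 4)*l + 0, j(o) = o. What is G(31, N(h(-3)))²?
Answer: 4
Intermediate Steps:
h(l) = l*√(4 + l) (h(l) = √(4 + l)*l + 0 = l*√(4 + l) + 0 = l*√(4 + l))
N(t) = -2 + t
G(k, X) = -2 (G(k, X) = -2 + (X*(-1) + X)/3 = -2 + (-X + X)/3 = -2 + (⅓)*0 = -2 + 0 = -2)
G(31, N(h(-3)))² = (-2)² = 4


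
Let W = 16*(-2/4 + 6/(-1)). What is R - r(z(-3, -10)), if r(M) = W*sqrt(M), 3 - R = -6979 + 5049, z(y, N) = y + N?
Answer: 1933 + 104*I*sqrt(13) ≈ 1933.0 + 374.98*I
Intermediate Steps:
z(y, N) = N + y
R = 1933 (R = 3 - (-6979 + 5049) = 3 - 1*(-1930) = 3 + 1930 = 1933)
W = -104 (W = 16*(-2*1/4 + 6*(-1)) = 16*(-1/2 - 6) = 16*(-13/2) = -104)
r(M) = -104*sqrt(M)
R - r(z(-3, -10)) = 1933 - (-104)*sqrt(-10 - 3) = 1933 - (-104)*sqrt(-13) = 1933 - (-104)*I*sqrt(13) = 1933 + 104*I*sqrt(13)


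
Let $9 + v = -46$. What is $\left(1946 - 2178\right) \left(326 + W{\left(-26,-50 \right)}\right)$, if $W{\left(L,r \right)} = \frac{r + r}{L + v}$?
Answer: $- \frac{6149392}{81} \approx -75918.0$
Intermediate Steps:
$v = -55$ ($v = -9 - 46 = -55$)
$W{\left(L,r \right)} = \frac{2 r}{-55 + L}$ ($W{\left(L,r \right)} = \frac{r + r}{L - 55} = \frac{2 r}{-55 + L}$)
$\left(1946 - 2178\right) \left(326 + W{\left(-26,-50 \right)}\right) = \left(1946 - 2178\right) \left(326 + 2 \left(-50\right) \frac{1}{-55 - 26}\right) = - 232 \left(326 + 2 \left(-50\right) \frac{1}{-81}\right) = - 232 \left(326 + 2 \left(-50\right) \left(- \frac{1}{81}\right)\right) = - 232 \left(326 + \frac{100}{81}\right) = \left(-232\right) \frac{26506}{81} = - \frac{6149392}{81}$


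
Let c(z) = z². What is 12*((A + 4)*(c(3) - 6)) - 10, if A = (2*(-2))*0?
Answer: 134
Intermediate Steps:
A = 0 (A = -4*0 = 0)
12*((A + 4)*(c(3) - 6)) - 10 = 12*((0 + 4)*(3² - 6)) - 10 = 12*(4*(9 - 6)) - 10 = 12*(4*3) - 10 = 12*12 - 10 = 144 - 10 = 134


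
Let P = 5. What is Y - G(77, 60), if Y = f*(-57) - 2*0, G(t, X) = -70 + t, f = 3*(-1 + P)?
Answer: -691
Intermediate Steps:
f = 12 (f = 3*(-1 + 5) = 3*4 = 12)
Y = -684 (Y = 12*(-57) - 2*0 = -684 + 0 = -684)
Y - G(77, 60) = -684 - (-70 + 77) = -684 - 1*7 = -684 - 7 = -691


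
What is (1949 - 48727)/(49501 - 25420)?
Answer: -46778/24081 ≈ -1.9425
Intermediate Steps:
(1949 - 48727)/(49501 - 25420) = -46778/24081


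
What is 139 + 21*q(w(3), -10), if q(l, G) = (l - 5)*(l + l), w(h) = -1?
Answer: 391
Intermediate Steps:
q(l, G) = 2*l*(-5 + l) (q(l, G) = (-5 + l)*(2*l) = 2*l*(-5 + l))
139 + 21*q(w(3), -10) = 139 + 21*(2*(-1)*(-5 - 1)) = 139 + 21*(2*(-1)*(-6)) = 139 + 21*12 = 139 + 252 = 391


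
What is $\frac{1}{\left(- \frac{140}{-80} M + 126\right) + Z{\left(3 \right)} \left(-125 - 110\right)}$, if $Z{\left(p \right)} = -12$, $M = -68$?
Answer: $\frac{1}{2827} \approx 0.00035373$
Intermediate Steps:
$\frac{1}{\left(- \frac{140}{-80} M + 126\right) + Z{\left(3 \right)} \left(-125 - 110\right)} = \frac{1}{\left(- \frac{140}{-80} \left(-68\right) + 126\right) - 12 \left(-125 - 110\right)} = \frac{1}{\left(\left(-140\right) \left(- \frac{1}{80}\right) \left(-68\right) + 126\right) - -2820} = \frac{1}{\left(\frac{7}{4} \left(-68\right) + 126\right) + 2820} = \frac{1}{\left(-119 + 126\right) + 2820} = \frac{1}{7 + 2820} = \frac{1}{2827}$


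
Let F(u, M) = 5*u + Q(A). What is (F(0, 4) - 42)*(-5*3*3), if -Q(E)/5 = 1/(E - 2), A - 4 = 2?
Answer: 7785/4 ≈ 1946.3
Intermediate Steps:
A = 6 (A = 4 + 2 = 6)
Q(E) = -5/(-2 + E) (Q(E) = -5/(E - 2) = -5/(-2 + E))
F(u, M) = -5/4 + 5*u (F(u, M) = 5*u - 5/(-2 + 6) = 5*u - 5/4 = -5/4 + 5*u)
(F(0, 4) - 42)*(-5*3*3) = ((-5/4 + 5*0) - 42)*(-5*3*3) = ((-5/4 + 0) - 42)*(-15*3) = (-5/4 - 42)*(-45) = -173/4*(-45) = 7785/4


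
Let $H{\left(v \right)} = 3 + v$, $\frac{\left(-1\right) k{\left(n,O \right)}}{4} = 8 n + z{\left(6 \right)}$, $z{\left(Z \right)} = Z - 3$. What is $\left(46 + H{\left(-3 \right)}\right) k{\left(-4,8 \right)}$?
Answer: $5336$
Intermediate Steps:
$z{\left(Z \right)} = -3 + Z$
$k{\left(n,O \right)} = -12 - 32 n$ ($k{\left(n,O \right)} = - 4 \left(8 n + \left(-3 + 6\right)\right) = - 4 \left(8 n + 3\right) = - 4 \left(3 + 8 n\right) = -12 - 32 n$)
$\left(46 + H{\left(-3 \right)}\right) k{\left(-4,8 \right)} = \left(46 + \left(3 - 3\right)\right) \left(-12 - -128\right) = \left(46 + 0\right) \left(-12 + 128\right) = 46 \cdot 116 = 5336$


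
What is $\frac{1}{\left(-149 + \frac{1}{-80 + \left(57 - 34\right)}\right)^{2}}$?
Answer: $\frac{3249}{72148036} \approx 4.5032 \cdot 10^{-5}$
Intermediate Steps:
$\frac{1}{\left(-149 + \frac{1}{-80 + \left(57 - 34\right)}\right)^{2}} = \frac{1}{\left(-149 + \frac{1}{-80 + 23}\right)^{2}} = \frac{1}{\left(-149 + \frac{1}{-57}\right)^{2}} = \frac{1}{\left(-149 - \frac{1}{57}\right)^{2}} = \frac{1}{\left(- \frac{8494}{57}\right)^{2}} = \frac{1}{\frac{72148036}{3249}} = \frac{3249}{72148036}$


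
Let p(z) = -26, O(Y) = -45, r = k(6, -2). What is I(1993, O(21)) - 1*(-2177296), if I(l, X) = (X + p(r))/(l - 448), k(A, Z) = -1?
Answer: 3363922249/1545 ≈ 2.1773e+6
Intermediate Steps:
r = -1
I(l, X) = (-26 + X)/(-448 + l) (I(l, X) = (X - 26)/(l - 448) = (-26 + X)/(-448 + l))
I(1993, O(21)) - 1*(-2177296) = (-26 - 45)/(-448 + 1993) - 1*(-2177296) = -71/1545 + 2177296 = 3363922249/1545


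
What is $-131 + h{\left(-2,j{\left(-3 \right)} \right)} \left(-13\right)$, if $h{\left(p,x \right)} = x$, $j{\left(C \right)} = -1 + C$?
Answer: $-79$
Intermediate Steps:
$-131 + h{\left(-2,j{\left(-3 \right)} \right)} \left(-13\right) = -131 + \left(-1 - 3\right) \left(-13\right) = -131 - -52 = -131 + 52 = -79$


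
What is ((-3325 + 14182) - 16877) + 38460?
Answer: 32440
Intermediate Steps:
((-3325 + 14182) - 16877) + 38460 = (10857 - 16877) + 38460 = -6020 + 38460 = 32440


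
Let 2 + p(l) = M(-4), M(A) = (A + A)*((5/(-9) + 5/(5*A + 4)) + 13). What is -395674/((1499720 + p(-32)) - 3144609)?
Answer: 7122132/29609785 ≈ 0.24053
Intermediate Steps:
M(A) = 2*A*(112/9 + 5/(4 + 5*A)) (M(A) = (2*A)*((5*(-⅑) + 5/(4 + 5*A)) + 13) = (2*A)*((-5/9 + 5/(4 + 5*A)) + 13) = (2*A)*(112/9 + 5/(4 + 5*A)) = 2*A*(112/9 + 5/(4 + 5*A)))
p(l) = -1783/18 (p(l) = -2 + (2/9)*(-4)*(493 + 560*(-4))/(4 + 5*(-4)) = -2 + (2/9)*(-4)*(493 - 2240)/(4 - 20) = -2 + (2/9)*(-4)*(-1747)/(-16) = -2 + (2/9)*(-4)*(-1/16)*(-1747) = -2 - 1747/18 = -1783/18)
-395674/((1499720 + p(-32)) - 3144609) = -395674/((1499720 - 1783/18) - 3144609) = -395674/(26993177/18 - 3144609) = -395674/(-29609785/18) = -395674*(-18/29609785) = 7122132/29609785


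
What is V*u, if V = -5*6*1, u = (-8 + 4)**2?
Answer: -480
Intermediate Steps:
u = 16 (u = (-4)**2 = 16)
V = -30 (V = -30*1 = -30)
V*u = -30*16 = -480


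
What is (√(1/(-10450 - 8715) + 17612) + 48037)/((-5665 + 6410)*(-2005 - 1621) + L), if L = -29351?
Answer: -48037/2730721 - √6468838707535/52334267965 ≈ -0.017640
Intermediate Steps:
(√(1/(-10450 - 8715) + 17612) + 48037)/((-5665 + 6410)*(-2005 - 1621) + L) = (√(1/(-10450 - 8715) + 17612) + 48037)/((-5665 + 6410)*(-2005 - 1621) - 29351) = (√(1/(-19165) + 17612) + 48037)/(745*(-3626) - 29351) = (√(-1/19165 + 17612) + 48037)/(-2701370 - 29351) = (√(337533979/19165) + 48037)/(-2730721) = (√6468838707535/19165 + 48037)*(-1/2730721) = (48037 + √6468838707535/19165)*(-1/2730721) = -48037/2730721 - √6468838707535/52334267965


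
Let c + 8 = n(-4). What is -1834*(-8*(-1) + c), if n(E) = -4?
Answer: 7336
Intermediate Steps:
c = -12 (c = -8 - 4 = -12)
-1834*(-8*(-1) + c) = -1834*(-8*(-1) - 12) = -1834*(8 - 12) = -1834*(-4) = 7336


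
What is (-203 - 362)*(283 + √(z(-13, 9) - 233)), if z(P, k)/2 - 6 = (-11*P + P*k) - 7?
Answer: -159895 - 565*I*√183 ≈ -1.599e+5 - 7643.2*I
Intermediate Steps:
z(P, k) = -2 - 22*P + 2*P*k (z(P, k) = 12 + 2*((-11*P + P*k) - 7) = 12 + 2*(-7 - 11*P + P*k) = 12 + (-14 - 22*P + 2*P*k) = -2 - 22*P + 2*P*k)
(-203 - 362)*(283 + √(z(-13, 9) - 233)) = (-203 - 362)*(283 + √((-2 - 22*(-13) + 2*(-13)*9) - 233)) = -565*(283 + √((-2 + 286 - 234) - 233)) = -565*(283 + √(50 - 233)) = -565*(283 + √(-183)) = -565*(283 + I*√183) = -159895 - 565*I*√183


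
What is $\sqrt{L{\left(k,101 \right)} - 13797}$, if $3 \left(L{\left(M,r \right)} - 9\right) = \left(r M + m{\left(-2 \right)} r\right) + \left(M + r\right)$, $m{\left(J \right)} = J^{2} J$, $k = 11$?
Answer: $\frac{i \sqrt{122847}}{3} \approx 116.83 i$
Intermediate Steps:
$m{\left(J \right)} = J^{3}$
$L{\left(M,r \right)} = 9 - \frac{7 r}{3} + \frac{M}{3} + \frac{M r}{3}$ ($L{\left(M,r \right)} = 9 + \frac{\left(r M + \left(-2\right)^{3} r\right) + \left(M + r\right)}{3} = 9 + \frac{\left(M r - 8 r\right) + \left(M + r\right)}{3} = 9 + \frac{\left(- 8 r + M r\right) + \left(M + r\right)}{3} = 9 + \frac{M - 7 r + M r}{3} = 9 + \left(- \frac{7 r}{3} + \frac{M}{3} + \frac{M r}{3}\right) = 9 - \frac{7 r}{3} + \frac{M}{3} + \frac{M r}{3}$)
$\sqrt{L{\left(k,101 \right)} - 13797} = \sqrt{\left(9 - \frac{707}{3} + \frac{1}{3} \cdot 11 + \frac{1}{3} \cdot 11 \cdot 101\right) - 13797} = \sqrt{\left(9 - \frac{707}{3} + \frac{11}{3} + \frac{1111}{3}\right) - 13797} = \sqrt{\frac{442}{3} - 13797} = \sqrt{- \frac{40949}{3}} = \frac{i \sqrt{122847}}{3}$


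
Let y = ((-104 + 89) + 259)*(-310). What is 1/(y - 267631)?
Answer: -1/343271 ≈ -2.9132e-6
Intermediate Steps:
y = -75640 (y = (-15 + 259)*(-310) = 244*(-310) = -75640)
1/(y - 267631) = 1/(-75640 - 267631) = 1/(-343271) = -1/343271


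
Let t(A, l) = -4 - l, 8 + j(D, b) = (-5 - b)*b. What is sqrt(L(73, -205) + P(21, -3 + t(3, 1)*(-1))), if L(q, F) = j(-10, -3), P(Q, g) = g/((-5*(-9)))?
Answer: 2*I*sqrt(110)/15 ≈ 1.3984*I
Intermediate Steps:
j(D, b) = -8 + b*(-5 - b) (j(D, b) = -8 + (-5 - b)*b = -8 + b*(-5 - b))
P(Q, g) = g/45
L(q, F) = -2 (L(q, F) = -8 - 1*(-3)**2 - 5*(-3) = -8 - 1*9 + 15 = -8 - 9 + 15 = -2)
sqrt(L(73, -205) + P(21, -3 + t(3, 1)*(-1))) = sqrt(-2 + (-3 + (-4 - 1*1)*(-1))/45) = sqrt(-2 + (-3 + (-4 - 1)*(-1))/45) = sqrt(-2 + (-3 - 5*(-1))/45) = sqrt(-2 + (-3 + 5)/45) = sqrt(-2 + (1/45)*2) = sqrt(-2 + 2/45) = sqrt(-88/45) = 2*I*sqrt(110)/15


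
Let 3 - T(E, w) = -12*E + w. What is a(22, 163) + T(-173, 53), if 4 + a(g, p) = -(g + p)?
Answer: -2315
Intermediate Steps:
T(E, w) = 3 - w + 12*E (T(E, w) = 3 - (-12*E + w) = 3 - (w - 12*E) = 3 + (-w + 12*E) = 3 - w + 12*E)
a(g, p) = -4 - g - p (a(g, p) = -4 - (g + p) = -4 + (-g - p) = -4 - g - p)
a(22, 163) + T(-173, 53) = (-4 - 1*22 - 1*163) + (3 - 1*53 + 12*(-173)) = (-4 - 22 - 163) + (3 - 53 - 2076) = -189 - 2126 = -2315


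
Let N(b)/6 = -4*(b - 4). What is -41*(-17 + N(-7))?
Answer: -10127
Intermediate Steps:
N(b) = 96 - 24*b (N(b) = 6*(-4*(b - 4)) = 6*(-4*(-4 + b)) = 6*(16 - 4*b) = 96 - 24*b)
-41*(-17 + N(-7)) = -41*(-17 + (96 - 24*(-7))) = -41*(-17 + (96 + 168)) = -41*(-17 + 264) = -41*247 = -10127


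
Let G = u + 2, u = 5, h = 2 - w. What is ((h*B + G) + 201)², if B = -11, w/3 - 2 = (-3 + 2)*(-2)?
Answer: 101124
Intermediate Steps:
w = 12 (w = 6 + 3*((-3 + 2)*(-2)) = 6 + 3*(-1*(-2)) = 6 + 3*2 = 6 + 6 = 12)
h = -10 (h = 2 - 1*12 = 2 - 12 = -10)
G = 7 (G = 5 + 2 = 7)
((h*B + G) + 201)² = ((-10*(-11) + 7) + 201)² = ((110 + 7) + 201)² = (117 + 201)² = 318² = 101124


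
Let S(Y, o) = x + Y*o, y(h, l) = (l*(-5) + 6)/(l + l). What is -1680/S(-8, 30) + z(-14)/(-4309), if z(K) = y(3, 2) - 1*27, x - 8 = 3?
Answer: 7245532/986761 ≈ 7.3427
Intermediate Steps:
x = 11 (x = 8 + 3 = 11)
y(h, l) = (6 - 5*l)/(2*l) (y(h, l) = (-5*l + 6)/((2*l)) = (6 - 5*l)*(1/(2*l)) = (6 - 5*l)/(2*l))
S(Y, o) = 11 + Y*o
z(K) = -28 (z(K) = (-5/2 + 3/2) - 1*27 = (-5/2 + 3*(½)) - 27 = (-5/2 + 3/2) - 27 = -1 - 27 = -28)
-1680/S(-8, 30) + z(-14)/(-4309) = -1680/(11 - 8*30) - 28/(-4309) = -1680/(11 - 240) - 28*(-1/4309) = -1680/(-229) + 28/4309 = -1680*(-1/229) + 28/4309 = 1680/229 + 28/4309 = 7245532/986761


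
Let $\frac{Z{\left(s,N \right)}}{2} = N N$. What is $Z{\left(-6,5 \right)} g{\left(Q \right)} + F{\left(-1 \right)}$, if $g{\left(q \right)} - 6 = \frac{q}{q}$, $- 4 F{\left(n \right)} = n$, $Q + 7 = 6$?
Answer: $\frac{1401}{4} \approx 350.25$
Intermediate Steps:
$Z{\left(s,N \right)} = 2 N^{2}$ ($Z{\left(s,N \right)} = 2 N N = 2 N^{2}$)
$Q = -1$ ($Q = -7 + 6 = -1$)
$F{\left(n \right)} = - \frac{n}{4}$
$g{\left(q \right)} = 7$ ($g{\left(q \right)} = 6 + \frac{q}{q} = 6 + 1 = 7$)
$Z{\left(-6,5 \right)} g{\left(Q \right)} + F{\left(-1 \right)} = 2 \cdot 5^{2} \cdot 7 - - \frac{1}{4} = 2 \cdot 25 \cdot 7 + \frac{1}{4} = 50 \cdot 7 + \frac{1}{4} = 350 + \frac{1}{4} = \frac{1401}{4}$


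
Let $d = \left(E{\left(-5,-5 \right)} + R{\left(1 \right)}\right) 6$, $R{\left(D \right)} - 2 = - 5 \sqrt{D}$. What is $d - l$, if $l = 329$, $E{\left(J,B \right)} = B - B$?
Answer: $-347$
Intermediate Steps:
$E{\left(J,B \right)} = 0$
$R{\left(D \right)} = 2 - 5 \sqrt{D}$
$d = -18$ ($d = \left(0 + \left(2 - 5 \sqrt{1}\right)\right) 6 = \left(0 + \left(2 - 5\right)\right) 6 = \left(0 - 3\right) 6 = \left(-3\right) 6 = -18$)
$d - l = -18 - 329 = -347$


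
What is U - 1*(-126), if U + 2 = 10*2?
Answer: 144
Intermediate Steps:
U = 18 (U = -2 + 10*2 = -2 + 20 = 18)
U - 1*(-126) = 18 - 1*(-126) = 18 + 126 = 144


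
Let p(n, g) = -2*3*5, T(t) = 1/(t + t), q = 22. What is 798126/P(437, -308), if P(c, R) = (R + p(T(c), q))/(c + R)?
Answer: -51479127/169 ≈ -3.0461e+5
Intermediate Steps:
T(t) = 1/(2*t)
p(n, g) = -30 (p(n, g) = -6*5 = -30)
P(c, R) = (-30 + R)/(R + c) (P(c, R) = (R - 30)/(c + R) = (-30 + R)/(R + c))
798126/P(437, -308) = 798126/(((-30 - 308)/(-308 + 437))) = 798126/((-338/129)) = 798126/(((1/129)*(-338))) = 798126/(-338/129) = 798126*(-129/338) = -51479127/169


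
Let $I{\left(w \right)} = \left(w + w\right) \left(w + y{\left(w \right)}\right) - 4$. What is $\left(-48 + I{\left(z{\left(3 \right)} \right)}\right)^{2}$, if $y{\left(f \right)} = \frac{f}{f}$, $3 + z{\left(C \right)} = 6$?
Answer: $784$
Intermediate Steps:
$z{\left(C \right)} = 3$ ($z{\left(C \right)} = -3 + 6 = 3$)
$y{\left(f \right)} = 1$
$I{\left(w \right)} = -4 + 2 w \left(1 + w\right)$ ($I{\left(w \right)} = \left(w + w\right) \left(w + 1\right) - 4 = 2 w \left(1 + w\right) - 4 = -4 + 2 w \left(1 + w\right)$)
$\left(-48 + I{\left(z{\left(3 \right)} \right)}\right)^{2} = \left(-48 + \left(-4 + 2 \cdot 3 + 2 \cdot 3^{2}\right)\right)^{2} = \left(-48 + \left(-4 + 6 + 2 \cdot 9\right)\right)^{2} = \left(-48 + \left(-4 + 6 + 18\right)\right)^{2} = \left(-48 + 20\right)^{2} = \left(-28\right)^{2} = 784$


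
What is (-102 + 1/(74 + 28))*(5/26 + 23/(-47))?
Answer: 1258763/41548 ≈ 30.297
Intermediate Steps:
(-102 + 1/(74 + 28))*(5/26 + 23/(-47)) = (-102 + 1/102)*(5*(1/26) + 23*(-1/47)) = (-102 + 1/102)*(5/26 - 23/47) = -10403/102*(-363/1222) = 1258763/41548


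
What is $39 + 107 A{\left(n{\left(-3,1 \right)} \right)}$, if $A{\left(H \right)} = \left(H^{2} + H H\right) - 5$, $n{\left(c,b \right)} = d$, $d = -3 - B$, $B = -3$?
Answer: $-496$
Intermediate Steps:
$d = 0$ ($d = -3 - -3 = -3 + 3 = 0$)
$n{\left(c,b \right)} = 0$
$A{\left(H \right)} = -5 + 2 H^{2}$ ($A{\left(H \right)} = \left(H^{2} + H^{2}\right) - 5 = 2 H^{2} - 5 = -5 + 2 H^{2}$)
$39 + 107 A{\left(n{\left(-3,1 \right)} \right)} = 39 + 107 \left(-5 + 2 \cdot 0^{2}\right) = 39 + 107 \left(-5 + 2 \cdot 0\right) = 39 + 107 \left(-5 + 0\right) = 39 + 107 \left(-5\right) = 39 - 535 = -496$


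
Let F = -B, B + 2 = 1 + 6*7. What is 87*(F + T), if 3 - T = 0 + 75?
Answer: -9831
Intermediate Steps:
B = 41 (B = -2 + (1 + 6*7) = -2 + (1 + 42) = -2 + 43 = 41)
T = -72 (T = 3 - (0 + 75) = 3 - 1*75 = 3 - 75 = -72)
F = -41 (F = -1*41 = -41)
87*(F + T) = 87*(-41 - 72) = 87*(-113) = -9831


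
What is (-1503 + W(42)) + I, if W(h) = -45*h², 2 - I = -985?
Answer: -79896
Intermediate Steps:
I = 987 (I = 2 - 1*(-985) = 2 + 985 = 987)
(-1503 + W(42)) + I = (-1503 - 45*42²) + 987 = (-1503 - 45*1764) + 987 = (-1503 - 79380) + 987 = -80883 + 987 = -79896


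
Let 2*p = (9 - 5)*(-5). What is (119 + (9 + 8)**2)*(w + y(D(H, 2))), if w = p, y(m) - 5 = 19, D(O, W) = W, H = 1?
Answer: 5712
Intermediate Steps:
y(m) = 24 (y(m) = 5 + 19 = 24)
p = -10 (p = ((9 - 5)*(-5))/2 = (4*(-5))/2 = (1/2)*(-20) = -10)
w = -10
(119 + (9 + 8)**2)*(w + y(D(H, 2))) = (119 + (9 + 8)**2)*(-10 + 24) = (119 + 17**2)*14 = (119 + 289)*14 = 408*14 = 5712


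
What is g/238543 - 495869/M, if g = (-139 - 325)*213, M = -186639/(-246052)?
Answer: -29104544723288732/44521426977 ≈ -6.5372e+5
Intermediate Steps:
M = 186639/246052 (M = -186639*(-1/246052) = 186639/246052 ≈ 0.75853)
g = -98832 (g = -464*213 = -98832)
g/238543 - 495869/M = -98832/238543 - 495869/186639/246052 = -98832*1/238543 - 495869*246052/186639 = -98832/238543 - 122009559188/186639 = -29104544723288732/44521426977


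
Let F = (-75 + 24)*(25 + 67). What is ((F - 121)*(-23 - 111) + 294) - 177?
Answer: 645059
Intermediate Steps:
F = -4692 (F = -51*92 = -4692)
((F - 121)*(-23 - 111) + 294) - 177 = ((-4692 - 121)*(-23 - 111) + 294) - 177 = (-4813*(-134) + 294) - 177 = (644942 + 294) - 177 = 645236 - 177 = 645059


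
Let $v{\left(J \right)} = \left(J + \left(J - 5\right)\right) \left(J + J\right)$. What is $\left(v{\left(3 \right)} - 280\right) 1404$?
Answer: $-384696$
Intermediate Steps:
$v{\left(J \right)} = 2 J \left(-5 + 2 J\right)$ ($v{\left(J \right)} = \left(J + \left(J - 5\right)\right) 2 J = \left(J + \left(-5 + J\right)\right) 2 J = \left(-5 + 2 J\right) 2 J = 2 J \left(-5 + 2 J\right)$)
$\left(v{\left(3 \right)} - 280\right) 1404 = \left(2 \cdot 3 \left(-5 + 2 \cdot 3\right) - 280\right) 1404 = \left(2 \cdot 3 \left(-5 + 6\right) - 280\right) 1404 = \left(2 \cdot 3 \cdot 1 - 280\right) 1404 = \left(6 - 280\right) 1404 = \left(-274\right) 1404 = -384696$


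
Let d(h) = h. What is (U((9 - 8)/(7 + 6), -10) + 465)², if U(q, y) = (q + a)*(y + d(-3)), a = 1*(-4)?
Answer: 266256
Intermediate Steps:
a = -4
U(q, y) = (-4 + q)*(-3 + y) (U(q, y) = (q - 4)*(y - 3) = (-4 + q)*(-3 + y))
(U((9 - 8)/(7 + 6), -10) + 465)² = ((12 - 4*(-10) - 3*(9 - 8)/(7 + 6) + ((9 - 8)/(7 + 6))*(-10)) + 465)² = ((12 + 40 - 3/13 + (1/13)*(-10)) + 465)² = ((12 + 40 - 3/13 + (1*(1/13))*(-10)) + 465)² = ((12 + 40 - 3*1/13 + (1/13)*(-10)) + 465)² = ((12 + 40 - 3/13 - 10/13) + 465)² = (51 + 465)² = 516² = 266256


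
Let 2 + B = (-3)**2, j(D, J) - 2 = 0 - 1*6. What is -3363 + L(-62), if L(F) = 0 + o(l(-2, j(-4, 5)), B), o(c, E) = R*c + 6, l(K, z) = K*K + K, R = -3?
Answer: -3363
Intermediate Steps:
j(D, J) = -4 (j(D, J) = 2 + (0 - 1*6) = 2 + (0 - 6) = 2 - 6 = -4)
B = 7 (B = -2 + (-3)**2 = -2 + 9 = 7)
l(K, z) = K + K**2 (l(K, z) = K**2 + K = K + K**2)
o(c, E) = 6 - 3*c (o(c, E) = -3*c + 6 = 6 - 3*c)
L(F) = 0 (L(F) = 0 + (6 - (-6)*(1 - 2)) = 0 + (6 - (-6)*(-1)) = 0 + (6 - 3*2) = 0 + (6 - 6) = 0 + 0 = 0)
-3363 + L(-62) = -3363 + 0 = -3363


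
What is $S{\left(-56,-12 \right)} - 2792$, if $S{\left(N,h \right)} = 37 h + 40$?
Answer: $-3196$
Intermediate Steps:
$S{\left(N,h \right)} = 40 + 37 h$
$S{\left(-56,-12 \right)} - 2792 = \left(40 + 37 \left(-12\right)\right) - 2792 = \left(40 - 444\right) - 2792 = -404 - 2792 = -3196$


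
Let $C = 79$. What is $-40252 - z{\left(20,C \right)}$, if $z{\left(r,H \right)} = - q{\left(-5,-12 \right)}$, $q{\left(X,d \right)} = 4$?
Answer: $-40248$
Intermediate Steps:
$z{\left(r,H \right)} = -4$ ($z{\left(r,H \right)} = \left(-1\right) 4 = -4$)
$-40252 - z{\left(20,C \right)} = -40252 - -4 = -40252 + 4 = -40248$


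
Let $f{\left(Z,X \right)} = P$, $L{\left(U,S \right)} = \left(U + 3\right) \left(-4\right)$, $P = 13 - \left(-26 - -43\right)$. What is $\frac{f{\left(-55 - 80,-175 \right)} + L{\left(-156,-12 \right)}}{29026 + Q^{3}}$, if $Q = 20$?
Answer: $\frac{304}{18513} \approx 0.016421$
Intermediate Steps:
$P = -4$ ($P = 13 - \left(-26 + 43\right) = 13 - 17 = -4$)
$L{\left(U,S \right)} = -12 - 4 U$ ($L{\left(U,S \right)} = \left(3 + U\right) \left(-4\right) = -12 - 4 U$)
$f{\left(Z,X \right)} = -4$
$\frac{f{\left(-55 - 80,-175 \right)} + L{\left(-156,-12 \right)}}{29026 + Q^{3}} = \frac{-4 - -612}{29026 + 20^{3}} = \frac{-4 + \left(-12 + 624\right)}{29026 + 8000} = \frac{-4 + 612}{37026} = 608 \cdot \frac{1}{37026} = \frac{304}{18513}$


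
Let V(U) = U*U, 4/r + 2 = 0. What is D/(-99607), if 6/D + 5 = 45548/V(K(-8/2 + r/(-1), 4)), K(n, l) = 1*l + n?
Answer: -1/188954479 ≈ -5.2923e-9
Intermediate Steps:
r = -2 (r = 4/(-2 + 0) = 4/(-2) = 4*(-1/2) = -2)
K(n, l) = l + n
V(U) = U**2
D = 1/1897 (D = 6/(-5 + 45548/((4 + (-8/2 - 2/(-1)))**2)) = 6/(-5 + 45548/((4 + (-8*1/2 - 2*(-1)))**2)) = 6/(-5 + 45548/((4 + (-4 + 2))**2)) = 6/(-5 + 45548/((4 - 2)**2)) = 6/(-5 + 45548/(2**2)) = 6/(-5 + 45548/4) = 6/(-5 + 45548*(1/4)) = 6/(-5 + 11387) = 6/11382 = 6*(1/11382) = 1/1897 ≈ 0.00052715)
D/(-99607) = (1/1897)/(-99607) = (1/1897)*(-1/99607) = -1/188954479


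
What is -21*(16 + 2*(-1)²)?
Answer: -378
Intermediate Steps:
-21*(16 + 2*(-1)²) = -21*(16 + 2*1) = -21*(16 + 2) = -21*18 = -378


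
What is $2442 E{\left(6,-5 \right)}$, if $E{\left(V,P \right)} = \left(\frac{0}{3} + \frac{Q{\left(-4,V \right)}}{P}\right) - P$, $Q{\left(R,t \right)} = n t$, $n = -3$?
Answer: $\frac{105006}{5} \approx 21001.0$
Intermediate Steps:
$Q{\left(R,t \right)} = - 3 t$
$E{\left(V,P \right)} = - P - \frac{3 V}{P}$ ($E{\left(V,P \right)} = \left(\frac{0}{3} + \frac{\left(-3\right) V}{P}\right) - P = \left(0 \cdot \frac{1}{3} - \frac{3 V}{P}\right) - P = \left(0 - \frac{3 V}{P}\right) - P = - \frac{3 V}{P} - P = - P - \frac{3 V}{P}$)
$2442 E{\left(6,-5 \right)} = 2442 \left(\left(-1\right) \left(-5\right) - \frac{18}{-5}\right) = 2442 \left(5 - 18 \left(- \frac{1}{5}\right)\right) = 2442 \left(5 + \frac{18}{5}\right) = 2442 \cdot \frac{43}{5} = \frac{105006}{5}$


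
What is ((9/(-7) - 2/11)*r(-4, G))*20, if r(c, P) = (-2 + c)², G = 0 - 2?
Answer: -81360/77 ≈ -1056.6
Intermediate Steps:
G = -2
((9/(-7) - 2/11)*r(-4, G))*20 = ((9/(-7) - 2/11)*(-2 - 4)²)*20 = ((9*(-⅐) - 2*1/11)*(-6)²)*20 = ((-9/7 - 2/11)*36)*20 = -113/77*36*20 = -4068/77*20 = -81360/77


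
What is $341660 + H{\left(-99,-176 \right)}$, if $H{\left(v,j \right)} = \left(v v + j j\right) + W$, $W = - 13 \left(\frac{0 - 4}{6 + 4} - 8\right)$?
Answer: $\frac{1912731}{5} \approx 3.8255 \cdot 10^{5}$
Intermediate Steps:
$W = \frac{546}{5}$ ($W = - 13 \left(- \frac{4}{10} - 8\right) = - 13 \left(\left(-4\right) \frac{1}{10} - 8\right) = - 13 \left(- \frac{2}{5} - 8\right) = \left(-13\right) \left(- \frac{42}{5}\right) = \frac{546}{5} \approx 109.2$)
$H{\left(v,j \right)} = \frac{546}{5} + j^{2} + v^{2}$ ($H{\left(v,j \right)} = \left(v v + j j\right) + \frac{546}{5} = \left(v^{2} + j^{2}\right) + \frac{546}{5} = \left(j^{2} + v^{2}\right) + \frac{546}{5} = \frac{546}{5} + j^{2} + v^{2}$)
$341660 + H{\left(-99,-176 \right)} = 341660 + \left(\frac{546}{5} + \left(-176\right)^{2} + \left(-99\right)^{2}\right) = 341660 + \left(\frac{546}{5} + 30976 + 9801\right) = 341660 + \frac{204431}{5} = \frac{1912731}{5}$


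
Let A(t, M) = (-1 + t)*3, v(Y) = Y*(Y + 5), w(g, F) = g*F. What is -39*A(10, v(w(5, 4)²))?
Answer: -1053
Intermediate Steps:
w(g, F) = F*g
v(Y) = Y*(5 + Y)
A(t, M) = -3 + 3*t
-39*A(10, v(w(5, 4)²)) = -39*(-3 + 3*10) = -39*(-3 + 30) = -39*27 = -1053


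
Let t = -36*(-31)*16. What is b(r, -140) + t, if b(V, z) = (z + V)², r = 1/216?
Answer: 1747486657/46656 ≈ 37455.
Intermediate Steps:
r = 1/216 ≈ 0.0046296
b(V, z) = (V + z)²
t = 17856 (t = 1116*16 = 17856)
b(r, -140) + t = (1/216 - 140)² + 17856 = (-30239/216)² + 17856 = 914397121/46656 + 17856 = 1747486657/46656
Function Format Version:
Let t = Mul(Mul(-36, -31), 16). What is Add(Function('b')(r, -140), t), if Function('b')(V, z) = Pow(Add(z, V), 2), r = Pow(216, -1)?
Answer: Rational(1747486657, 46656) ≈ 37455.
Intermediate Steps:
r = Rational(1, 216) ≈ 0.0046296
Function('b')(V, z) = Pow(Add(V, z), 2)
t = 17856 (t = Mul(1116, 16) = 17856)
Add(Function('b')(r, -140), t) = Add(Pow(Add(Rational(1, 216), -140), 2), 17856) = Add(Pow(Rational(-30239, 216), 2), 17856) = Add(Rational(914397121, 46656), 17856) = Rational(1747486657, 46656)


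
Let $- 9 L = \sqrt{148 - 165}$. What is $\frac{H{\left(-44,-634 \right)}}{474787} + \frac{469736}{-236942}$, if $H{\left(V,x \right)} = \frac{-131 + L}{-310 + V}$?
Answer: $- \frac{39475329163363}{19911965699658} + \frac{i \sqrt{17}}{1512671382} \approx -1.9825 + 2.7257 \cdot 10^{-9} i$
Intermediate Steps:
$L = - \frac{i \sqrt{17}}{9}$ ($L = - \frac{\sqrt{148 - 165}}{9} = - \frac{\sqrt{-17}}{9} = - \frac{i \sqrt{17}}{9} \approx - 0.45812 i$)
$H{\left(V,x \right)} = \frac{-131 - \frac{i \sqrt{17}}{9}}{-310 + V}$
$\frac{H{\left(-44,-634 \right)}}{474787} + \frac{469736}{-236942} = \frac{\frac{1}{9} \frac{1}{-310 - 44} \left(-1179 - i \sqrt{17}\right)}{474787} + \frac{469736}{-236942} = \frac{-1179 - i \sqrt{17}}{9 \left(-354\right)} \frac{1}{474787} + 469736 \left(- \frac{1}{236942}\right) = \frac{1}{9} \left(- \frac{1}{354}\right) \left(-1179 - i \sqrt{17}\right) \frac{1}{474787} - \frac{234868}{118471} = \left(\frac{131}{354} + \frac{i \sqrt{17}}{3186}\right) \frac{1}{474787} - \frac{234868}{118471} = \left(\frac{131}{168074598} + \frac{i \sqrt{17}}{1512671382}\right) - \frac{234868}{118471} = - \frac{39475329163363}{19911965699658} + \frac{i \sqrt{17}}{1512671382}$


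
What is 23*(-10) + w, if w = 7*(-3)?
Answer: -251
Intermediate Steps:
w = -21
23*(-10) + w = 23*(-10) - 21 = -230 - 21 = -251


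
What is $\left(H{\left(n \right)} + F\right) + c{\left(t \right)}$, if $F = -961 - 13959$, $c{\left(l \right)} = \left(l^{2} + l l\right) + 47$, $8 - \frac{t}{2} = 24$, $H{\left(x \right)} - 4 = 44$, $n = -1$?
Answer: $-12777$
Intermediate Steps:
$H{\left(x \right)} = 48$ ($H{\left(x \right)} = 4 + 44 = 48$)
$t = -32$ ($t = 16 - 48 = -32$)
$c{\left(l \right)} = 47 + 2 l^{2}$ ($c{\left(l \right)} = \left(l^{2} + l^{2}\right) + 47 = 2 l^{2} + 47 = 47 + 2 l^{2}$)
$F = -14920$ ($F = -961 - 13959 = -14920$)
$\left(H{\left(n \right)} + F\right) + c{\left(t \right)} = \left(48 - 14920\right) + \left(47 + 2 \left(-32\right)^{2}\right) = -14872 + \left(47 + 2 \cdot 1024\right) = -14872 + \left(47 + 2048\right) = -14872 + 2095 = -12777$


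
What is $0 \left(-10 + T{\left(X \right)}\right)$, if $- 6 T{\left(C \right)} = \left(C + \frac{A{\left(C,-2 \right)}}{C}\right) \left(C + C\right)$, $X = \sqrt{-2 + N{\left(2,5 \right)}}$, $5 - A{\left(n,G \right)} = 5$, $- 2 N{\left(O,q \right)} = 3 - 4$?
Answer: $0$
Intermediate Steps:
$N{\left(O,q \right)} = \frac{1}{2}$ ($N{\left(O,q \right)} = - \frac{3 - 4}{2} = \left(- \frac{1}{2}\right) \left(-1\right) = \frac{1}{2}$)
$A{\left(n,G \right)} = 0$ ($A{\left(n,G \right)} = 5 - 5 = 0$)
$X = \frac{i \sqrt{6}}{2}$ ($X = \sqrt{-2 + \frac{1}{2}} = \sqrt{- \frac{3}{2}} = \frac{i \sqrt{6}}{2} \approx 1.2247 i$)
$T{\left(C \right)} = - \frac{C^{2}}{3}$ ($T{\left(C \right)} = - \frac{\left(C + \frac{0}{C}\right) \left(C + C\right)}{6} = - \frac{\left(C + 0\right) 2 C}{6} = - \frac{C 2 C}{6} = - \frac{2 C^{2}}{6} = - \frac{C^{2}}{3}$)
$0 \left(-10 + T{\left(X \right)}\right) = 0 \left(-10 - \frac{\left(\frac{i \sqrt{6}}{2}\right)^{2}}{3}\right) = 0 \left(-10 - - \frac{1}{2}\right) = 0 \left(-10 + \frac{1}{2}\right) = 0 \left(- \frac{19}{2}\right) = 0$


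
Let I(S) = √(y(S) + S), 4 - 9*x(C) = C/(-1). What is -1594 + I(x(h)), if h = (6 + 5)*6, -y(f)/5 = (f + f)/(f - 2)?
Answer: -1594 + I*√8645/39 ≈ -1594.0 + 2.3841*I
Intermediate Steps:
y(f) = -10*f/(-2 + f) (y(f) = -5*(f + f)/(f - 2) = -5*2*f/(-2 + f) = -10*f/(-2 + f))
h = 66 (h = 11*6 = 66)
x(C) = 4/9 + C/9 (x(C) = 4/9 - C/(9*(-1)) = 4/9 - C*(-1)/9 = 4/9 - (-1)*C/9 = 4/9 + C/9)
I(S) = √(S - 10*S/(-2 + S)) (I(S) = √(-10*S/(-2 + S) + S) = √(S - 10*S/(-2 + S)))
-1594 + I(x(h)) = -1594 + √((4/9 + (⅑)*66)*(-12 + (4/9 + (⅑)*66))/(-2 + (4/9 + (⅑)*66))) = -1594 + √((4/9 + 22/3)*(-12 + (4/9 + 22/3))/(-2 + (4/9 + 22/3))) = -1594 + √(70*(-12 + 70/9)/(9*(-2 + 70/9))) = -1594 + √((70/9)*(-38/9)/(52/9)) = -1594 + √((70/9)*(9/52)*(-38/9)) = -1594 + √(-665/117) = -1594 + I*√8645/39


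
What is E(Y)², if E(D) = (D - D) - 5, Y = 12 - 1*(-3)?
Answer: 25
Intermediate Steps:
Y = 15 (Y = 12 + 3 = 15)
E(D) = -5 (E(D) = 0 - 5 = -5)
E(Y)² = (-5)² = 25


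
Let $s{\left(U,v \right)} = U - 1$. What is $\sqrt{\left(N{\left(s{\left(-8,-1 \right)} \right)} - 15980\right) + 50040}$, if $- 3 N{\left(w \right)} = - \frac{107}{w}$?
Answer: $\frac{\sqrt{2758539}}{9} \approx 184.54$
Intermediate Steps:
$s{\left(U,v \right)} = -1 + U$ ($s{\left(U,v \right)} = U - 1 = -1 + U$)
$N{\left(w \right)} = \frac{107}{3 w}$ ($N{\left(w \right)} = - \frac{\left(-107\right) \frac{1}{w}}{3} = \frac{107}{3 w}$)
$\sqrt{\left(N{\left(s{\left(-8,-1 \right)} \right)} - 15980\right) + 50040} = \sqrt{\left(\frac{107}{3 \left(-1 - 8\right)} - 15980\right) + 50040} = \sqrt{\left(\frac{107}{3 \left(-9\right)} - 15980\right) + 50040} = \sqrt{\left(\frac{107}{3} \left(- \frac{1}{9}\right) - 15980\right) + 50040} = \sqrt{\left(- \frac{107}{27} - 15980\right) + 50040} = \sqrt{- \frac{431567}{27} + 50040} = \sqrt{\frac{919513}{27}} = \frac{\sqrt{2758539}}{9}$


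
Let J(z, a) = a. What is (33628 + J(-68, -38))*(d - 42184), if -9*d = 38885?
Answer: -14058792190/9 ≈ -1.5621e+9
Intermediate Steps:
d = -38885/9 (d = -⅑*38885 = -38885/9 ≈ -4320.6)
(33628 + J(-68, -38))*(d - 42184) = (33628 - 38)*(-38885/9 - 42184) = 33590*(-418541/9) = -14058792190/9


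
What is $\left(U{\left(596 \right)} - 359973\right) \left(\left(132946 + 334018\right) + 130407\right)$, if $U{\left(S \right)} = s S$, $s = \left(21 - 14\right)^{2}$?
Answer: $-197591808299$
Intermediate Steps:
$s = 49$ ($s = 7^{2} = 49$)
$U{\left(S \right)} = 49 S$
$\left(U{\left(596 \right)} - 359973\right) \left(\left(132946 + 334018\right) + 130407\right) = \left(49 \cdot 596 - 359973\right) \left(\left(132946 + 334018\right) + 130407\right) = \left(29204 - 359973\right) \left(466964 + 130407\right) = \left(-330769\right) 597371 = -197591808299$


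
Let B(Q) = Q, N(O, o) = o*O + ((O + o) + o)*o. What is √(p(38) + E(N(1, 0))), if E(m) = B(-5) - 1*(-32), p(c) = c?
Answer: √65 ≈ 8.0623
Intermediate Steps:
N(O, o) = O*o + o*(O + 2*o) (N(O, o) = O*o + (O + 2*o)*o = O*o + o*(O + 2*o))
E(m) = 27 (E(m) = -5 - 1*(-32) = -5 + 32 = 27)
√(p(38) + E(N(1, 0))) = √(38 + 27) = √65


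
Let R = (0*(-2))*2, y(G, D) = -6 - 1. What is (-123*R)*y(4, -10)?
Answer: 0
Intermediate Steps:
y(G, D) = -7
R = 0 (R = 0*2 = 0)
(-123*R)*y(4, -10) = -123*0*(-7) = 0*(-7) = 0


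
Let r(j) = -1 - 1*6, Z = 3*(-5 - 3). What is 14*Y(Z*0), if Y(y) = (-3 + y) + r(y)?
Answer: -140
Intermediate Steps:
Z = -24 (Z = 3*(-8) = -24)
r(j) = -7 (r(j) = -1 - 6 = -7)
Y(y) = -10 + y (Y(y) = (-3 + y) - 7 = -10 + y)
14*Y(Z*0) = 14*(-10 - 24*0) = 14*(-10 + 0) = 14*(-10) = -140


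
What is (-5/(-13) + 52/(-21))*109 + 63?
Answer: -45040/273 ≈ -164.98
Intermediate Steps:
(-5/(-13) + 52/(-21))*109 + 63 = (-5*(-1/13) + 52*(-1/21))*109 + 63 = (5/13 - 52/21)*109 + 63 = -571/273*109 + 63 = -62239/273 + 63 = -45040/273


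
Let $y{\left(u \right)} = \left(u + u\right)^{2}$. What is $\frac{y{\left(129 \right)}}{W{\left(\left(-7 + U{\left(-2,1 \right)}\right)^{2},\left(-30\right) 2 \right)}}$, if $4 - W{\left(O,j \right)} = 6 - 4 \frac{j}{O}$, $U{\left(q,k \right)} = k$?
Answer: $- \frac{99846}{13} \approx -7680.5$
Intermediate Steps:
$y{\left(u \right)} = 4 u^{2}$ ($y{\left(u \right)} = \left(2 u\right)^{2} = 4 u^{2}$)
$W{\left(O,j \right)} = -2 + \frac{4 j}{O}$ ($W{\left(O,j \right)} = 4 - \left(6 - 4 \frac{j}{O}\right) = 4 - \left(6 - \frac{4 j}{O}\right) = -2 + \frac{4 j}{O}$)
$\frac{y{\left(129 \right)}}{W{\left(\left(-7 + U{\left(-2,1 \right)}\right)^{2},\left(-30\right) 2 \right)}} = \frac{4 \cdot 129^{2}}{-2 + \frac{4 \left(\left(-30\right) 2\right)}{\left(-7 + 1\right)^{2}}} = \frac{4 \cdot 16641}{-2 + 4 \left(-60\right) \frac{1}{\left(-6\right)^{2}}} = \frac{66564}{-2 + 4 \left(-60\right) \frac{1}{36}} = \frac{66564}{-2 - \frac{20}{3}} = \frac{66564}{- \frac{26}{3}} = 66564 \left(- \frac{3}{26}\right) = - \frac{99846}{13}$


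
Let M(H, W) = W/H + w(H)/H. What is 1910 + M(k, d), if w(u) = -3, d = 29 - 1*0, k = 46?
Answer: 43943/23 ≈ 1910.6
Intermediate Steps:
d = 29 (d = 29 + 0 = 29)
M(H, W) = -3/H + W/H (M(H, W) = W/H - 3/H = -3/H + W/H)
1910 + M(k, d) = 1910 + (-3 + 29)/46 = 1910 + (1/46)*26 = 1910 + 13/23 = 43943/23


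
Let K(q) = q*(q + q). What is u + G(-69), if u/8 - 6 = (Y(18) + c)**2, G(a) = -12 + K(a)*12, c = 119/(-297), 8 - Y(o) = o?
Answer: 10158624068/88209 ≈ 1.1517e+5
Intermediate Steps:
Y(o) = 8 - o
K(q) = 2*q**2 (K(q) = q*(2*q) = 2*q**2)
c = -119/297 (c = 119*(-1/297) = -119/297 ≈ -0.40067)
G(a) = -12 + 24*a**2 (G(a) = -12 + (2*a**2)*12 = -12 + 24*a**2)
u = 80569400/88209 (u = 48 + 8*((8 - 1*18) - 119/297)**2 = 48 + 8*((8 - 18) - 119/297)**2 = 48 + 8*(-10 - 119/297)**2 = 48 + 8*(-3089/297)**2 = 48 + 8*(9541921/88209) = 48 + 76335368/88209 = 80569400/88209 ≈ 913.39)
u + G(-69) = 80569400/88209 + (-12 + 24*(-69)**2) = 80569400/88209 + (-12 + 24*4761) = 80569400/88209 + (-12 + 114264) = 80569400/88209 + 114252 = 10158624068/88209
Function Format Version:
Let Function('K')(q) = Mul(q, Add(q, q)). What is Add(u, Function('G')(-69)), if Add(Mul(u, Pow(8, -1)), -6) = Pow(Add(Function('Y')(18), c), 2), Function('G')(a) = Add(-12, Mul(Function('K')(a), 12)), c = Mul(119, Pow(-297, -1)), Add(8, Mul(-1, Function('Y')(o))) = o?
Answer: Rational(10158624068, 88209) ≈ 1.1517e+5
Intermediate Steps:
Function('Y')(o) = Add(8, Mul(-1, o))
Function('K')(q) = Mul(2, Pow(q, 2)) (Function('K')(q) = Mul(q, Mul(2, q)) = Mul(2, Pow(q, 2)))
c = Rational(-119, 297) (c = Mul(119, Rational(-1, 297)) = Rational(-119, 297) ≈ -0.40067)
Function('G')(a) = Add(-12, Mul(24, Pow(a, 2))) (Function('G')(a) = Add(-12, Mul(Mul(2, Pow(a, 2)), 12)) = Add(-12, Mul(24, Pow(a, 2))))
u = Rational(80569400, 88209) (u = Add(48, Mul(8, Pow(Add(Add(8, Mul(-1, 18)), Rational(-119, 297)), 2))) = Add(48, Mul(8, Pow(Add(Add(8, -18), Rational(-119, 297)), 2))) = Add(48, Mul(8, Pow(Add(-10, Rational(-119, 297)), 2))) = Add(48, Mul(8, Pow(Rational(-3089, 297), 2))) = Add(48, Mul(8, Rational(9541921, 88209))) = Add(48, Rational(76335368, 88209)) = Rational(80569400, 88209) ≈ 913.39)
Add(u, Function('G')(-69)) = Add(Rational(80569400, 88209), Add(-12, Mul(24, Pow(-69, 2)))) = Add(Rational(80569400, 88209), Add(-12, Mul(24, 4761))) = Add(Rational(80569400, 88209), Add(-12, 114264)) = Add(Rational(80569400, 88209), 114252) = Rational(10158624068, 88209)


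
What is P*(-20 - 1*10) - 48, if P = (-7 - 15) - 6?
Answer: 792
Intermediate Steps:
P = -28 (P = -22 - 6 = -28)
P*(-20 - 1*10) - 48 = -28*(-20 - 1*10) - 48 = -28*(-20 - 10) - 48 = -28*(-30) - 48 = 840 - 48 = 792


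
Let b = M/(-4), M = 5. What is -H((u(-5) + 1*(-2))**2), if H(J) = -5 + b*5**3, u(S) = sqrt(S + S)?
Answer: 645/4 ≈ 161.25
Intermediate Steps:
u(S) = sqrt(2)*sqrt(S) (u(S) = sqrt(2*S) = sqrt(2)*sqrt(S))
b = -5/4 (b = 5/(-4) = 5*(-1/4) = -5/4 ≈ -1.2500)
H(J) = -645/4 (H(J) = -5 - 5/4*5**3 = -5 - 5/4*125 = -5 - 625/4 = -645/4)
-H((u(-5) + 1*(-2))**2) = -1*(-645/4) = 645/4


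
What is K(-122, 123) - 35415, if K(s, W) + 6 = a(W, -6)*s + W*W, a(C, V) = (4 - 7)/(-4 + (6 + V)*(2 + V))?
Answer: -40767/2 ≈ -20384.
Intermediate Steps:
a(C, V) = -3/(-4 + (2 + V)*(6 + V))
K(s, W) = -6 + W² + 3*s/4 (K(s, W) = -6 + ((-3/(8 + (-6)² + 8*(-6)))*s + W*W) = -6 + ((-3/(8 + 36 - 48))*s + W²) = -6 + ((-3/(-4))*s + W²) = -6 + ((-3*(-¼))*s + W²) = -6 + (3*s/4 + W²) = -6 + (W² + 3*s/4) = -6 + W² + 3*s/4)
K(-122, 123) - 35415 = (-6 + 123² + (¾)*(-122)) - 35415 = (-6 + 15129 - 183/2) - 35415 = 30063/2 - 35415 = -40767/2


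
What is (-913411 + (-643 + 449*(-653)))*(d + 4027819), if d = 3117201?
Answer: -8625832540020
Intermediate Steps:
(-913411 + (-643 + 449*(-653)))*(d + 4027819) = (-913411 + (-643 + 449*(-653)))*(3117201 + 4027819) = (-913411 + (-643 - 293197))*7145020 = (-913411 - 293840)*7145020 = -1207251*7145020 = -8625832540020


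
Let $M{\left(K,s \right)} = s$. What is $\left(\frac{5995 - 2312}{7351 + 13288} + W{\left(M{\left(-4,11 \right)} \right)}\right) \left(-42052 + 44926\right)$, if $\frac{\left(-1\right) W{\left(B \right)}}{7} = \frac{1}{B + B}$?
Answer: $- \frac{91173339}{227029} \approx -401.59$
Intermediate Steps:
$W{\left(B \right)} = - \frac{7}{2 B}$ ($W{\left(B \right)} = - \frac{7}{B + B} = - \frac{7}{2 B}$)
$\left(\frac{5995 - 2312}{7351 + 13288} + W{\left(M{\left(-4,11 \right)} \right)}\right) \left(-42052 + 44926\right) = \left(\frac{5995 - 2312}{7351 + 13288} - \frac{7}{2 \cdot 11}\right) \left(-42052 + 44926\right) = \left(\frac{3683}{20639} - \frac{7}{22}\right) 2874 = \left(- \frac{63447}{454058}\right) 2874 = - \frac{91173339}{227029}$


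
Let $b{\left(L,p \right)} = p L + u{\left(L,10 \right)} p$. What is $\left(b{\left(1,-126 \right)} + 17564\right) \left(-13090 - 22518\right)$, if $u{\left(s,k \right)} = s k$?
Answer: $-576066224$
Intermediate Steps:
$u{\left(s,k \right)} = k s$
$b{\left(L,p \right)} = 11 L p$ ($b{\left(L,p \right)} = p L + 10 L p = L p + 10 L p = 11 L p$)
$\left(b{\left(1,-126 \right)} + 17564\right) \left(-13090 - 22518\right) = \left(11 \cdot 1 \left(-126\right) + 17564\right) \left(-13090 - 22518\right) = \left(-1386 + 17564\right) \left(-35608\right) = 16178 \left(-35608\right) = -576066224$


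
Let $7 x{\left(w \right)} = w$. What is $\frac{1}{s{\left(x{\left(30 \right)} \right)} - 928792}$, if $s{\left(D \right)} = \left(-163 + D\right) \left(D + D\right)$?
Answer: $- \frac{49}{45577468} \approx -1.0751 \cdot 10^{-6}$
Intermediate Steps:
$x{\left(w \right)} = \frac{w}{7}$
$s{\left(D \right)} = 2 D \left(-163 + D\right)$ ($s{\left(D \right)} = \left(-163 + D\right) 2 D = 2 D \left(-163 + D\right)$)
$\frac{1}{s{\left(x{\left(30 \right)} \right)} - 928792} = \frac{1}{2 \cdot \frac{1}{7} \cdot 30 \left(-163 + \frac{1}{7} \cdot 30\right) - 928792} = \frac{1}{2 \cdot \frac{30}{7} \left(-163 + \frac{30}{7}\right) - 928792} = \frac{1}{2 \cdot \frac{30}{7} \left(- \frac{1111}{7}\right) - 928792} = \frac{1}{- \frac{66660}{49} - 928792} = \frac{1}{- \frac{45577468}{49}} = - \frac{49}{45577468}$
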